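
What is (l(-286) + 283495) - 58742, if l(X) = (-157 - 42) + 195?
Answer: 224749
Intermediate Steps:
l(X) = -4 (l(X) = -199 + 195 = -4)
(l(-286) + 283495) - 58742 = (-4 + 283495) - 58742 = 283491 - 58742 = 224749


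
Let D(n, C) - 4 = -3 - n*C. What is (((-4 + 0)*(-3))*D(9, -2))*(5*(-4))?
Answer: -4560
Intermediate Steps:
D(n, C) = 1 - C*n (D(n, C) = 4 + (-3 - n*C) = 4 + (-3 - C*n) = 1 - C*n)
(((-4 + 0)*(-3))*D(9, -2))*(5*(-4)) = (((-4 + 0)*(-3))*(1 - 1*(-2)*9))*(5*(-4)) = ((-4*(-3))*(1 + 18))*(-20) = (12*19)*(-20) = 228*(-20) = -4560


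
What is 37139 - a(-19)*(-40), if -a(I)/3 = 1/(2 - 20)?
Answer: 111437/3 ≈ 37146.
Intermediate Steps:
a(I) = 1/6 (a(I) = -3/(2 - 20) = -3/(-18) = -3*(-1/18) = 1/6)
37139 - a(-19)*(-40) = 37139 - (-40)/6 = 37139 - 1*(-20/3) = 37139 + 20/3 = 111437/3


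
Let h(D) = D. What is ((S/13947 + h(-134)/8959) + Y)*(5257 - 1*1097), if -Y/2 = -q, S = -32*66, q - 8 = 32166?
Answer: 11149267708658560/41650391 ≈ 2.6769e+8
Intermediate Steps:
q = 32174 (q = 8 + 32166 = 32174)
S = -2112
Y = 64348 (Y = -(-2)*32174 = -2*(-32174) = 64348)
((S/13947 + h(-134)/8959) + Y)*(5257 - 1*1097) = ((-2112/13947 - 134/8959) + 64348)*(5257 - 1*1097) = ((-2112*1/13947 - 134*1/8959) + 64348)*(5257 - 1097) = ((-704/4649 - 134/8959) + 64348)*4160 = (-6930102/41650391 + 64348)*4160 = (2680112429966/41650391)*4160 = 11149267708658560/41650391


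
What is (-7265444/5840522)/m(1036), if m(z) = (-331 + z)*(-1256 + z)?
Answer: 1816361/226466240550 ≈ 8.0204e-6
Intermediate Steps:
m(z) = (-1256 + z)*(-331 + z)
(-7265444/5840522)/m(1036) = (-7265444/5840522)/(415736 + 1036**2 - 1587*1036) = (-7265444*1/5840522)/(415736 + 1073296 - 1644132) = -3632722/2920261/(-155100) = -3632722/2920261*(-1/155100) = 1816361/226466240550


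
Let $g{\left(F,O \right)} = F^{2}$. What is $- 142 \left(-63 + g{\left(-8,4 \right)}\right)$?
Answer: $-142$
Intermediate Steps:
$- 142 \left(-63 + g{\left(-8,4 \right)}\right) = - 142 \left(-63 + \left(-8\right)^{2}\right) = - 142 \left(-63 + 64\right) = \left(-142\right) 1 = -142$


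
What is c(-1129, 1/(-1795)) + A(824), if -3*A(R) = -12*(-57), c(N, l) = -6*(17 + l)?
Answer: -592344/1795 ≈ -330.00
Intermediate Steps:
c(N, l) = -102 - 6*l
A(R) = -228 (A(R) = -(-4)*(-57) = -1/3*684 = -228)
c(-1129, 1/(-1795)) + A(824) = (-102 - 6/(-1795)) - 228 = (-102 - 6*(-1/1795)) - 228 = (-102 + 6/1795) - 228 = -183084/1795 - 228 = -592344/1795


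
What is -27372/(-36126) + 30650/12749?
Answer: 242704588/76761729 ≈ 3.1618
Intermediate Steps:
-27372/(-36126) + 30650/12749 = -27372*(-1/36126) + 30650*(1/12749) = 4562/6021 + 30650/12749 = 242704588/76761729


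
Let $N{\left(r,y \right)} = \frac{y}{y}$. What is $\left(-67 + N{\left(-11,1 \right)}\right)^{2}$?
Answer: $4356$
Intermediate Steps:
$N{\left(r,y \right)} = 1$
$\left(-67 + N{\left(-11,1 \right)}\right)^{2} = \left(-67 + 1\right)^{2} = \left(-66\right)^{2} = 4356$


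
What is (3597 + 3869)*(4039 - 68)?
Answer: 29647486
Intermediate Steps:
(3597 + 3869)*(4039 - 68) = 7466*3971 = 29647486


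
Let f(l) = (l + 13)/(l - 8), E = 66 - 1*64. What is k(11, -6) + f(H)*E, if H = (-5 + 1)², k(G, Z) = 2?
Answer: 37/4 ≈ 9.2500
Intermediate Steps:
E = 2 (E = 66 - 64 = 2)
H = 16 (H = (-4)² = 16)
f(l) = (13 + l)/(-8 + l)
k(11, -6) + f(H)*E = 2 + ((13 + 16)/(-8 + 16))*2 = 2 + (29/8)*2 = 2 + 29/4 = 37/4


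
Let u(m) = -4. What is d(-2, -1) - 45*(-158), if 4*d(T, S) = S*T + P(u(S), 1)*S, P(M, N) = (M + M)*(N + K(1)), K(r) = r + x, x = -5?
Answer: 14209/2 ≈ 7104.5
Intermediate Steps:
K(r) = -5 + r (K(r) = r - 5 = -5 + r)
P(M, N) = 2*M*(-4 + N) (P(M, N) = (M + M)*(N + (-5 + 1)) = (2*M)*(N - 4) = (2*M)*(-4 + N) = 2*M*(-4 + N))
d(T, S) = 6*S + S*T/4 (d(T, S) = (S*T + (2*(-4)*(-4 + 1))*S)/4 = (S*T + (2*(-4)*(-3))*S)/4 = (S*T + 24*S)/4 = (24*S + S*T)/4 = 6*S + S*T/4)
d(-2, -1) - 45*(-158) = (1/4)*(-1)*(24 - 2) - 45*(-158) = (1/4)*(-1)*22 + 7110 = -11/2 + 7110 = 14209/2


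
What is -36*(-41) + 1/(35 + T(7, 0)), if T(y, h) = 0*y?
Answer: 51661/35 ≈ 1476.0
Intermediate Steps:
T(y, h) = 0
-36*(-41) + 1/(35 + T(7, 0)) = -36*(-41) + 1/(35 + 0) = 1476 + 1/35 = 51661/35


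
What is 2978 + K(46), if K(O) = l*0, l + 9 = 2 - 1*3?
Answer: 2978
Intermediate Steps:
l = -10 (l = -9 + (2 - 1*3) = -9 + (2 - 3) = -9 - 1 = -10)
K(O) = 0 (K(O) = -10*0 = 0)
2978 + K(46) = 2978 + 0 = 2978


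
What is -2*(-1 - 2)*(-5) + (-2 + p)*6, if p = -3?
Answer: -60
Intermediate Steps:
-2*(-1 - 2)*(-5) + (-2 + p)*6 = -2*(-1 - 2)*(-5) + (-2 - 3)*6 = -(-6)*(-5) - 5*6 = -2*15 - 30 = -30 - 30 = -60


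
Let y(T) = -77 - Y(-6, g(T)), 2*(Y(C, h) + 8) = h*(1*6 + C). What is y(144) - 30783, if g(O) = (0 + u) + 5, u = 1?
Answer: -30852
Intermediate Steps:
g(O) = 6 (g(O) = (0 + 1) + 5 = 1 + 5 = 6)
Y(C, h) = -8 + h*(6 + C)/2 (Y(C, h) = -8 + (h*(1*6 + C))/2 = -8 + (h*(6 + C))/2 = -8 + h*(6 + C)/2)
y(T) = -69 (y(T) = -77 - (-8 + 3*6 + (½)*(-6)*6) = -77 - (-8 + 18 - 18) = -77 - 1*(-8) = -77 + 8 = -69)
y(144) - 30783 = -69 - 30783 = -30852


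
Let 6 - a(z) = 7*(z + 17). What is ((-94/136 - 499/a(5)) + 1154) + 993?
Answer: 1352149/629 ≈ 2149.7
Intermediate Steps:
a(z) = -113 - 7*z (a(z) = 6 - 7*(z + 17) = 6 - 7*(17 + z) = 6 - (119 + 7*z) = 6 + (-119 - 7*z) = -113 - 7*z)
((-94/136 - 499/a(5)) + 1154) + 993 = ((-94/136 - 499/(-113 - 7*5)) + 1154) + 993 = ((-94*1/136 - 499/(-113 - 35)) + 1154) + 993 = ((-47/68 - 499/(-148)) + 1154) + 993 = ((-47/68 - 499*(-1/148)) + 1154) + 993 = ((-47/68 + 499/148) + 1154) + 993 = (1686/629 + 1154) + 993 = 727552/629 + 993 = 1352149/629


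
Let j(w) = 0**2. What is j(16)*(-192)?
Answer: 0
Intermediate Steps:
j(w) = 0
j(16)*(-192) = 0*(-192) = 0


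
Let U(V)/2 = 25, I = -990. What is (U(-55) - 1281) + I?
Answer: -2221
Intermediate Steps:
U(V) = 50 (U(V) = 2*25 = 50)
(U(-55) - 1281) + I = (50 - 1281) - 990 = -1231 - 990 = -2221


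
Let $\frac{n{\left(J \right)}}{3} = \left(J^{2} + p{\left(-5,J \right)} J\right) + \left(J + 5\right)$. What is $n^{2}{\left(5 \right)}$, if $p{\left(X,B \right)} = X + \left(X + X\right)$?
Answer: $14400$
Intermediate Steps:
$p{\left(X,B \right)} = 3 X$ ($p{\left(X,B \right)} = X + 2 X = 3 X$)
$n{\left(J \right)} = 15 - 42 J + 3 J^{2}$ ($n{\left(J \right)} = 3 \left(\left(J^{2} + 3 \left(-5\right) J\right) + \left(J + 5\right)\right) = 3 \left(\left(J^{2} - 15 J\right) + \left(5 + J\right)\right) = 3 \left(5 + J^{2} - 14 J\right) = 15 - 42 J + 3 J^{2}$)
$n^{2}{\left(5 \right)} = \left(15 - 210 + 3 \cdot 5^{2}\right)^{2} = \left(15 - 210 + 3 \cdot 25\right)^{2} = \left(15 - 210 + 75\right)^{2} = \left(-120\right)^{2} = 14400$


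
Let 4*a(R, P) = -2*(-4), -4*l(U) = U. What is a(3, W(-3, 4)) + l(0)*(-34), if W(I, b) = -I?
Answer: 2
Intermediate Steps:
l(U) = -U/4
a(R, P) = 2 (a(R, P) = (-2*(-4))/4 = (1/4)*8 = 2)
a(3, W(-3, 4)) + l(0)*(-34) = 2 - 1/4*0*(-34) = 2 + 0*(-34) = 2 + 0 = 2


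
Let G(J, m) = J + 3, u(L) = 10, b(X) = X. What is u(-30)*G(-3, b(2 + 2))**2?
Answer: 0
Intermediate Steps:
G(J, m) = 3 + J
u(-30)*G(-3, b(2 + 2))**2 = 10*(3 - 3)**2 = 10*0**2 = 10*0 = 0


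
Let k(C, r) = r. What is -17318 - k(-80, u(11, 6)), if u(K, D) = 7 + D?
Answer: -17331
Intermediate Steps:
-17318 - k(-80, u(11, 6)) = -17318 - (7 + 6) = -17318 - 1*13 = -17318 - 13 = -17331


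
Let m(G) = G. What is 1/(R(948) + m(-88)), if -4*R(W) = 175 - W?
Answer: 4/421 ≈ 0.0095012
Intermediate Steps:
R(W) = -175/4 + W/4 (R(W) = -(175 - W)/4 = -175/4 + W/4)
1/(R(948) + m(-88)) = 1/((-175/4 + (¼)*948) - 88) = 1/((-175/4 + 237) - 88) = 1/(773/4 - 88) = 1/(421/4) = 4/421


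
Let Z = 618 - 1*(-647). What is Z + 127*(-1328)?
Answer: -167391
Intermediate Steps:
Z = 1265 (Z = 618 + 647 = 1265)
Z + 127*(-1328) = 1265 + 127*(-1328) = 1265 - 168656 = -167391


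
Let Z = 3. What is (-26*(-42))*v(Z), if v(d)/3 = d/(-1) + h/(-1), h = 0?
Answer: -9828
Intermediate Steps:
v(d) = -3*d (v(d) = 3*(d/(-1) + 0/(-1)) = 3*(d*(-1) + 0*(-1)) = 3*(-d + 0) = 3*(-d) = -3*d)
(-26*(-42))*v(Z) = (-26*(-42))*(-3*3) = 1092*(-9) = -9828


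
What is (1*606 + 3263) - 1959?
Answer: 1910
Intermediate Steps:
(1*606 + 3263) - 1959 = (606 + 3263) - 1959 = 3869 - 1959 = 1910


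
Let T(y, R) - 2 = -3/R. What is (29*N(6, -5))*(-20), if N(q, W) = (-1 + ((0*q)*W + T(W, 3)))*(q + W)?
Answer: 0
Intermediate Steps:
T(y, R) = 2 - 3/R
N(q, W) = 0 (N(q, W) = (-1 + ((0*q)*W + (2 - 3/3)))*(q + W) = (-1 + (0*W + (2 - 3*⅓)))*(W + q) = (-1 + (0 + (2 - 1)))*(W + q) = (-1 + (0 + 1))*(W + q) = (-1 + 1)*(W + q) = 0*(W + q) = 0)
(29*N(6, -5))*(-20) = (29*0)*(-20) = 0*(-20) = 0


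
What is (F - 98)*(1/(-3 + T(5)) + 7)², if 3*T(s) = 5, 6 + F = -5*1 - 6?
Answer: -71875/16 ≈ -4492.2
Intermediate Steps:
F = -17 (F = -6 + (-5*1 - 6) = -6 + (-5 - 6) = -6 - 11 = -17)
T(s) = 5/3 (T(s) = (⅓)*5 = 5/3)
(F - 98)*(1/(-3 + T(5)) + 7)² = (-17 - 98)*(1/(-3 + 5/3) + 7)² = -115*(1/(-4/3) + 7)² = -115*(-¾ + 7)² = -115*(25/4)² = -115*625/16 = -71875/16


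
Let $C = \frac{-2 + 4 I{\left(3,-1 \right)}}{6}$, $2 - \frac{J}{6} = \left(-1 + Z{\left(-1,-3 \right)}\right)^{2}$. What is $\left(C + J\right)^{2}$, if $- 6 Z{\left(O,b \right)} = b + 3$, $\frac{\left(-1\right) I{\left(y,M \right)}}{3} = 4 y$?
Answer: $\frac{3025}{9} \approx 336.11$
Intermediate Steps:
$I{\left(y,M \right)} = - 12 y$ ($I{\left(y,M \right)} = - 3 \cdot 4 y = - 12 y$)
$Z{\left(O,b \right)} = - \frac{1}{2} - \frac{b}{6}$ ($Z{\left(O,b \right)} = - \frac{b + 3}{6} = - \frac{3 + b}{6} = - \frac{1}{2} - \frac{b}{6}$)
$J = 6$ ($J = 12 - 6 \left(-1 - 0\right)^{2} = 12 - 6 \left(-1 + \left(- \frac{1}{2} + \frac{1}{2}\right)\right)^{2} = 12 - 6 \left(-1 + 0\right)^{2} = 12 - 6 \left(-1\right)^{2} = 12 - 6 = 6$)
$C = - \frac{73}{3}$ ($C = \frac{-2 + 4 \left(\left(-12\right) 3\right)}{6} = \left(-2 + 4 \left(-36\right)\right) \frac{1}{6} = \left(-2 - 144\right) \frac{1}{6} = \left(-146\right) \frac{1}{6} = - \frac{73}{3} \approx -24.333$)
$\left(C + J\right)^{2} = \left(- \frac{73}{3} + 6\right)^{2} = \left(- \frac{55}{3}\right)^{2} = \frac{3025}{9}$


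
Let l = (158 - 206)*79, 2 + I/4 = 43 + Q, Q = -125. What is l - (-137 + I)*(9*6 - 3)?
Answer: 20331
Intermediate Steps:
I = -336 (I = -8 + 4*(43 - 125) = -8 + 4*(-82) = -8 - 328 = -336)
l = -3792 (l = -48*79 = -3792)
l - (-137 + I)*(9*6 - 3) = -3792 - (-137 - 336)*(9*6 - 3) = -3792 - (-473)*(54 - 3) = -3792 - (-473)*51 = -3792 - 1*(-24123) = -3792 + 24123 = 20331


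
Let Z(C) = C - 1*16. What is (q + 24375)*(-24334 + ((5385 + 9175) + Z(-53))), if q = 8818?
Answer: -326718699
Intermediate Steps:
Z(C) = -16 + C (Z(C) = C - 16 = -16 + C)
(q + 24375)*(-24334 + ((5385 + 9175) + Z(-53))) = (8818 + 24375)*(-24334 + ((5385 + 9175) + (-16 - 53))) = 33193*(-24334 + (14560 - 69)) = 33193*(-24334 + 14491) = 33193*(-9843) = -326718699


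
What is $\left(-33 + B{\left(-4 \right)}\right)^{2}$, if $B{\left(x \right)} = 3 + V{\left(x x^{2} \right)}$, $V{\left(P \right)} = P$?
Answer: $8836$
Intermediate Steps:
$B{\left(x \right)} = 3 + x^{3}$ ($B{\left(x \right)} = 3 + x x^{2} = 3 + x^{3}$)
$\left(-33 + B{\left(-4 \right)}\right)^{2} = \left(-33 + \left(3 + \left(-4\right)^{3}\right)\right)^{2} = \left(-33 + \left(3 - 64\right)\right)^{2} = \left(-33 - 61\right)^{2} = \left(-94\right)^{2} = 8836$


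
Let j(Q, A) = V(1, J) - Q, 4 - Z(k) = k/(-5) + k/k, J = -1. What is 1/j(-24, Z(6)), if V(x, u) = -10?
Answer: 1/14 ≈ 0.071429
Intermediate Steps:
Z(k) = 3 + k/5 (Z(k) = 4 - (k/(-5) + k/k) = 4 - (k*(-1/5) + 1) = 4 - (-k/5 + 1) = 4 - (1 - k/5) = 4 + (-1 + k/5) = 3 + k/5)
j(Q, A) = -10 - Q
1/j(-24, Z(6)) = 1/(-10 - 1*(-24)) = 1/(-10 + 24) = 1/14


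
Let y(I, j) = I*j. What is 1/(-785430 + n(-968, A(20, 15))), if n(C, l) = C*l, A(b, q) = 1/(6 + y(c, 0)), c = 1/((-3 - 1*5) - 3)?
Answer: -3/2356774 ≈ -1.2729e-6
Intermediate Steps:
c = -1/11 (c = 1/((-3 - 5) - 3) = 1/(-8 - 3) = 1/(-11) = -1/11 ≈ -0.090909)
A(b, q) = ⅙ (A(b, q) = 1/(6 - 1/11*0) = 1/(6 + 0) = 1/6 = ⅙)
1/(-785430 + n(-968, A(20, 15))) = 1/(-785430 - 968*⅙) = 1/(-785430 - 484/3) = 1/(-2356774/3) = -3/2356774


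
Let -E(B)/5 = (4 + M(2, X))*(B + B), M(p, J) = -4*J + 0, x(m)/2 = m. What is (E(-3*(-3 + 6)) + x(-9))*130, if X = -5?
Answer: 278460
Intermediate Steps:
x(m) = 2*m
M(p, J) = -4*J
E(B) = -240*B (E(B) = -5*(4 - 4*(-5))*(B + B) = -5*(4 + 20)*2*B = -120*2*B = -240*B)
(E(-3*(-3 + 6)) + x(-9))*130 = (-(-720)*(-3 + 6) + 2*(-9))*130 = (-(-720)*3 - 18)*130 = (-240*(-9) - 18)*130 = (2160 - 18)*130 = 2142*130 = 278460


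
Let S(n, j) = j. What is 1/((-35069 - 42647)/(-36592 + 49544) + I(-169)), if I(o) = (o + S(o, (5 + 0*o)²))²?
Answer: 3238/67123739 ≈ 4.8239e-5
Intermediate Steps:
I(o) = (25 + o)² (I(o) = (o + (5 + 0*o)²)² = (o + (5 + 0)²)² = (o + 5²)² = (o + 25)² = (25 + o)²)
1/((-35069 - 42647)/(-36592 + 49544) + I(-169)) = 1/((-35069 - 42647)/(-36592 + 49544) + (25 - 169)²) = 1/(-77716/12952 + (-144)²) = 1/(-77716*1/12952 + 20736) = 1/(-19429/3238 + 20736) = 1/(67123739/3238) = 3238/67123739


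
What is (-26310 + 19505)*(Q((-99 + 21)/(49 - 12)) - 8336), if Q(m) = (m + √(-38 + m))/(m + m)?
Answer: 113446155/2 + 6805*I*√13727/78 ≈ 5.6723e+7 + 10222.0*I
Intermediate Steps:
Q(m) = (m + √(-38 + m))/(2*m) (Q(m) = (m + √(-38 + m))/((2*m)) = (m + √(-38 + m))*(1/(2*m)) = (m + √(-38 + m))/(2*m))
(-26310 + 19505)*(Q((-99 + 21)/(49 - 12)) - 8336) = (-26310 + 19505)*(((-99 + 21)/(49 - 12) + √(-38 + (-99 + 21)/(49 - 12)))/(2*(((-99 + 21)/(49 - 12)))) - 8336) = -6805*((-78/37 + √(-38 - 78/37))/(2*((-78/37))) - 8336) = -6805*((-78*1/37 + √(-38 - 78*1/37))/(2*((-78*1/37))) - 8336) = -6805*((-78/37 + √(-38 - 78/37))/(2*(-78/37)) - 8336) = -6805*((½)*(-37/78)*(-78/37 + √(-1484/37)) - 8336) = -6805*((½)*(-37/78)*(-78/37 + 2*I*√13727/37) - 8336) = -6805*((½ - I*√13727/78) - 8336) = -6805*(-16671/2 - I*√13727/78) = 113446155/2 + 6805*I*√13727/78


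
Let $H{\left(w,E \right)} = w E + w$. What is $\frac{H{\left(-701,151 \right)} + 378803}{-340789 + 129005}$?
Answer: $- \frac{11837}{9208} \approx -1.2855$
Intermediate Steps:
$H{\left(w,E \right)} = w + E w$ ($H{\left(w,E \right)} = E w + w = w + E w$)
$\frac{H{\left(-701,151 \right)} + 378803}{-340789 + 129005} = \frac{- 701 \left(1 + 151\right) + 378803}{-340789 + 129005} = \frac{\left(-701\right) 152 + 378803}{-211784} = \left(-106552 + 378803\right) \left(- \frac{1}{211784}\right) = 272251 \left(- \frac{1}{211784}\right) = - \frac{11837}{9208}$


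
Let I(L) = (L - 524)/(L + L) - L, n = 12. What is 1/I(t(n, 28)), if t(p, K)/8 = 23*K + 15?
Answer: -2636/13895805 ≈ -0.00018970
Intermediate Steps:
t(p, K) = 120 + 184*K (t(p, K) = 8*(23*K + 15) = 8*(15 + 23*K) = 120 + 184*K)
I(L) = -L + (-524 + L)/(2*L) (I(L) = (-524 + L)/((2*L)) - L = (-524 + L)*(1/(2*L)) - L = (-524 + L)/(2*L) - L = -L + (-524 + L)/(2*L))
1/I(t(n, 28)) = 1/(½ - (120 + 184*28) - 262/(120 + 184*28)) = 1/(½ - (120 + 5152) - 262/(120 + 5152)) = 1/(½ - 1*5272 - 262/5272) = 1/(½ - 5272 - 262*1/5272) = 1/(½ - 5272 - 131/2636) = 1/(-13895805/2636) = -2636/13895805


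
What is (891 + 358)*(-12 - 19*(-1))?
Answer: 8743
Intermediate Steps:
(891 + 358)*(-12 - 19*(-1)) = 1249*(-12 + 19) = 1249*7 = 8743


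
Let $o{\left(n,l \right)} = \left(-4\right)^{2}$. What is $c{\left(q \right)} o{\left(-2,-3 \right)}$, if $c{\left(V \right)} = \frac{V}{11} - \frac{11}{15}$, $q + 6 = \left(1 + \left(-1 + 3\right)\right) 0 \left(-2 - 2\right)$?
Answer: $- \frac{3376}{165} \approx -20.461$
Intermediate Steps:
$o{\left(n,l \right)} = 16$
$q = -6$ ($q = -6 + \left(1 + \left(-1 + 3\right)\right) 0 \left(-2 - 2\right) = -6 + \left(1 + 2\right) 0 \left(-4\right) = -6 + 3 \cdot 0 = -6 + 0 = -6$)
$c{\left(V \right)} = - \frac{11}{15} + \frac{V}{11}$ ($c{\left(V \right)} = V \frac{1}{11} - \frac{11}{15} = \frac{V}{11} - \frac{11}{15} = - \frac{11}{15} + \frac{V}{11}$)
$c{\left(q \right)} o{\left(-2,-3 \right)} = \left(- \frac{11}{15} + \frac{1}{11} \left(-6\right)\right) 16 = \left(- \frac{11}{15} - \frac{6}{11}\right) 16 = \left(- \frac{211}{165}\right) 16 = - \frac{3376}{165}$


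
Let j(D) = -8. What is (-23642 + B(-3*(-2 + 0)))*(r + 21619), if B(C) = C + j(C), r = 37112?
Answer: -1388635764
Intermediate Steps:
B(C) = -8 + C (B(C) = C - 8 = -8 + C)
(-23642 + B(-3*(-2 + 0)))*(r + 21619) = (-23642 + (-8 - 3*(-2 + 0)))*(37112 + 21619) = (-23642 + (-8 - 3*(-2)))*58731 = (-23642 + (-8 + 6))*58731 = (-23642 - 2)*58731 = -23644*58731 = -1388635764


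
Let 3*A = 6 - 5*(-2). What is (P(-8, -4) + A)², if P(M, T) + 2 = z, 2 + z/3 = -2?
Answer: 676/9 ≈ 75.111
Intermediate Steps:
z = -12 (z = -6 + 3*(-2) = -6 - 6 = -12)
P(M, T) = -14 (P(M, T) = -2 - 12 = -14)
A = 16/3 (A = (6 - 5*(-2))/3 = (6 + 10)/3 = (⅓)*16 = 16/3 ≈ 5.3333)
(P(-8, -4) + A)² = (-14 + 16/3)² = (-26/3)² = 676/9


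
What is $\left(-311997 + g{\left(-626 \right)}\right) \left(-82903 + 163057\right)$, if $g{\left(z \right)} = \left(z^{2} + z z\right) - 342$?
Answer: $37785637602$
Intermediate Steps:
$g{\left(z \right)} = -342 + 2 z^{2}$ ($g{\left(z \right)} = \left(z^{2} + z^{2}\right) - 342 = 2 z^{2} - 342 = -342 + 2 z^{2}$)
$\left(-311997 + g{\left(-626 \right)}\right) \left(-82903 + 163057\right) = \left(-311997 - \left(342 - 2 \left(-626\right)^{2}\right)\right) \left(-82903 + 163057\right) = \left(-311997 + \left(-342 + 2 \cdot 391876\right)\right) 80154 = \left(-311997 + \left(-342 + 783752\right)\right) 80154 = \left(-311997 + 783410\right) 80154 = 471413 \cdot 80154 = 37785637602$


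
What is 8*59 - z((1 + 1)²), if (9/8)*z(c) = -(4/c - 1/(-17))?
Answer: 8040/17 ≈ 472.94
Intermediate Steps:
z(c) = -8/153 - 32/(9*c) (z(c) = 8*(-(4/c - 1/(-17)))/9 = 8*(-(4/c - 1*(-1/17)))/9 = 8*(-(4/c + 1/17))/9 = 8*(-(1/17 + 4/c))/9 = 8*(-1/17 - 4/c)/9 = -8/153 - 32/(9*c))
8*59 - z((1 + 1)²) = 8*59 - 8*(-68 - (1 + 1)²)/(153*((1 + 1)²)) = 472 - 8*(-68 - 1*2²)/(153*(2²)) = 472 - 8*(-68 - 1*4)/(153*4) = 472 - 8*(-68 - 4)/(153*4) = 472 - 8*(-72)/(153*4) = 472 - 1*(-16/17) = 472 + 16/17 = 8040/17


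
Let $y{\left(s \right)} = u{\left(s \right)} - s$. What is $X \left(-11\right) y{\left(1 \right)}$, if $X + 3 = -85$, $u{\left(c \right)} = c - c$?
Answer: $-968$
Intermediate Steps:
$u{\left(c \right)} = 0$
$y{\left(s \right)} = - s$ ($y{\left(s \right)} = 0 - s = - s$)
$X = -88$ ($X = -3 - 85 = -88$)
$X \left(-11\right) y{\left(1 \right)} = \left(-88\right) \left(-11\right) \left(\left(-1\right) 1\right) = 968 \left(-1\right) = -968$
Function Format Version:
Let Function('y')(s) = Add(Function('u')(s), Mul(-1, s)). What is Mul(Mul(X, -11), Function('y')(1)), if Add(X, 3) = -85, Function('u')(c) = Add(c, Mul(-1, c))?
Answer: -968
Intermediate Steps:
Function('u')(c) = 0
Function('y')(s) = Mul(-1, s) (Function('y')(s) = Add(0, Mul(-1, s)) = Mul(-1, s))
X = -88 (X = Add(-3, -85) = -88)
Mul(Mul(X, -11), Function('y')(1)) = Mul(Mul(-88, -11), Mul(-1, 1)) = Mul(968, -1) = -968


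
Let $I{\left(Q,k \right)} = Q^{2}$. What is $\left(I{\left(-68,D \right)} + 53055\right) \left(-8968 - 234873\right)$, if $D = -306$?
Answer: $-14064505039$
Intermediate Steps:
$\left(I{\left(-68,D \right)} + 53055\right) \left(-8968 - 234873\right) = \left(\left(-68\right)^{2} + 53055\right) \left(-8968 - 234873\right) = \left(4624 + 53055\right) \left(-243841\right) = 57679 \left(-243841\right) = -14064505039$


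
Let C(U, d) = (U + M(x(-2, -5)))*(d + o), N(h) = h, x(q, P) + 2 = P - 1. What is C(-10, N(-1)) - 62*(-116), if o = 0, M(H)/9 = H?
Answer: 7274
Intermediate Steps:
x(q, P) = -3 + P (x(q, P) = -2 + (P - 1) = -2 + (-1 + P) = -3 + P)
M(H) = 9*H
C(U, d) = d*(-72 + U) (C(U, d) = (U + 9*(-3 - 5))*(d + 0) = (U + 9*(-8))*d = (U - 72)*d = (-72 + U)*d = d*(-72 + U))
C(-10, N(-1)) - 62*(-116) = -(-72 - 10) - 62*(-116) = -1*(-82) + 7192 = 82 + 7192 = 7274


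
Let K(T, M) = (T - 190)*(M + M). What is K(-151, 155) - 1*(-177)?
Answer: -105533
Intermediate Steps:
K(T, M) = 2*M*(-190 + T) (K(T, M) = (-190 + T)*(2*M) = 2*M*(-190 + T))
K(-151, 155) - 1*(-177) = 2*155*(-190 - 151) - 1*(-177) = 2*155*(-341) + 177 = -105710 + 177 = -105533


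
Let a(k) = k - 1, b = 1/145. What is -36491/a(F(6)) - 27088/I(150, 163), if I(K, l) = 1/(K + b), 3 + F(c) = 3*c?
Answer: -1179138061/290 ≈ -4.0660e+6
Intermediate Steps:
b = 1/145 ≈ 0.0068966
F(c) = -3 + 3*c
a(k) = -1 + k
I(K, l) = 1/(1/145 + K) (I(K, l) = 1/(K + 1/145) = 1/(1/145 + K))
-36491/a(F(6)) - 27088/I(150, 163) = -36491/(-1 + (-3 + 3*6)) - 27088/(145/(1 + 145*150)) = -36491/(-1 + (-3 + 18)) - 27088/(145/(1 + 21750)) = -36491/(-1 + 15) - 27088/(145/21751) = -36491/14 - 27088/(145*(1/21751)) = -36491*1/14 - 27088/145/21751 = -5213/2 - 27088*21751/145 = -5213/2 - 589191088/145 = -1179138061/290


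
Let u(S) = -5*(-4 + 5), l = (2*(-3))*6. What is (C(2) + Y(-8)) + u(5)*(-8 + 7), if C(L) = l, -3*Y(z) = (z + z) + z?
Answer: -23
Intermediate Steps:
Y(z) = -z (Y(z) = -((z + z) + z)/3 = -(2*z + z)/3 = -z)
l = -36 (l = -6*6 = -36)
u(S) = -5 (u(S) = -5*1 = -5)
C(L) = -36
(C(2) + Y(-8)) + u(5)*(-8 + 7) = (-36 - 1*(-8)) - 5*(-8 + 7) = (-36 + 8) - 5*(-1) = -28 + 5 = -23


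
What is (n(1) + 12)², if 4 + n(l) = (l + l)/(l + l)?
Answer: 81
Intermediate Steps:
n(l) = -3 (n(l) = -4 + (l + l)/(l + l) = -4 + (2*l)/((2*l)) = -4 + (2*l)*(1/(2*l)) = -4 + 1 = -3)
(n(1) + 12)² = (-3 + 12)² = 9² = 81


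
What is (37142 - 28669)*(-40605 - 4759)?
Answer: -384369172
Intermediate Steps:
(37142 - 28669)*(-40605 - 4759) = 8473*(-45364) = -384369172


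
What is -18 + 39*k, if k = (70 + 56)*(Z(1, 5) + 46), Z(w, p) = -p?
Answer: 201456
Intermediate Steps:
k = 5166 (k = (70 + 56)*(-1*5 + 46) = 126*(-5 + 46) = 126*41 = 5166)
-18 + 39*k = -18 + 39*5166 = -18 + 201474 = 201456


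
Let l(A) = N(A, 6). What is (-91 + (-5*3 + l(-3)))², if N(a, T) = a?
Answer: 11881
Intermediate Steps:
l(A) = A
(-91 + (-5*3 + l(-3)))² = (-91 + (-5*3 - 3))² = (-91 + (-15 - 3))² = (-91 - 18)² = (-109)² = 11881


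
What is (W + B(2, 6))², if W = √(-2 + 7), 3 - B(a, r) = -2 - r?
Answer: (11 + √5)² ≈ 175.19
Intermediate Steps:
B(a, r) = 5 + r (B(a, r) = 3 - (-2 - r) = 3 + (2 + r) = 5 + r)
W = √5 ≈ 2.2361
(W + B(2, 6))² = (√5 + (5 + 6))² = (√5 + 11)² = (11 + √5)²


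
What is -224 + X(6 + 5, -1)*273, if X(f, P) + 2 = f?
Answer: 2233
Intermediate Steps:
X(f, P) = -2 + f
-224 + X(6 + 5, -1)*273 = -224 + (-2 + (6 + 5))*273 = -224 + (-2 + 11)*273 = -224 + 9*273 = -224 + 2457 = 2233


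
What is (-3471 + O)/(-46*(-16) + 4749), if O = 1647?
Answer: -1824/5485 ≈ -0.33254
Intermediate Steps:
(-3471 + O)/(-46*(-16) + 4749) = (-3471 + 1647)/(-46*(-16) + 4749) = -1824/(736 + 4749) = -1824/5485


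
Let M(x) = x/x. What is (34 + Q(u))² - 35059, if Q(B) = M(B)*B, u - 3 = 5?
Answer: -33295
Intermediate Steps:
u = 8 (u = 3 + 5 = 8)
M(x) = 1
Q(B) = B (Q(B) = 1*B = B)
(34 + Q(u))² - 35059 = (34 + 8)² - 35059 = 42² - 35059 = 1764 - 35059 = -33295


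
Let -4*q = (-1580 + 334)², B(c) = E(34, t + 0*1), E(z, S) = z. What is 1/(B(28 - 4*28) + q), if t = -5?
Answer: -1/388095 ≈ -2.5767e-6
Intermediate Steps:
B(c) = 34
q = -388129 (q = -(-1580 + 334)²/4 = -¼*(-1246)² = -¼*1552516 = -388129)
1/(B(28 - 4*28) + q) = 1/(34 - 388129) = 1/(-388095) = -1/388095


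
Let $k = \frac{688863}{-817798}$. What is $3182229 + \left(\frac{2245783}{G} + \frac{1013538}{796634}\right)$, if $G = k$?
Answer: $\frac{141611191853452028}{274385843571} \approx 5.161 \cdot 10^{5}$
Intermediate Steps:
$k = - \frac{688863}{817798}$ ($k = 688863 \left(- \frac{1}{817798}\right) = - \frac{688863}{817798} \approx -0.84234$)
$G = - \frac{688863}{817798} \approx -0.84234$
$3182229 + \left(\frac{2245783}{G} + \frac{1013538}{796634}\right) = 3182229 + \left(\frac{2245783}{- \frac{688863}{817798}} + \frac{1013538}{796634}\right) = 3182229 + \left(2245783 \left(- \frac{817798}{688863}\right) + 1013538 \cdot \frac{1}{796634}\right) = 3182229 + \left(- \frac{1836596845834}{688863} + \frac{506769}{398317}\right) = 3182229 - \frac{731547396747647731}{274385843571} = \frac{141611191853452028}{274385843571}$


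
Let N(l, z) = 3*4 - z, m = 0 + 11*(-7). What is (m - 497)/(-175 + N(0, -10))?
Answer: 574/153 ≈ 3.7516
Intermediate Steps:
m = -77 (m = 0 - 77 = -77)
N(l, z) = 12 - z
(m - 497)/(-175 + N(0, -10)) = (-77 - 497)/(-175 + (12 - 1*(-10))) = -574/(-175 + (12 + 10)) = -574/(-175 + 22) = -574/(-153) = -574*(-1/153) = 574/153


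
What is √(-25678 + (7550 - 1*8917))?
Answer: 3*I*√3005 ≈ 164.45*I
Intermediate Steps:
√(-25678 + (7550 - 1*8917)) = √(-25678 + (7550 - 8917)) = √(-25678 - 1367) = √(-27045) = 3*I*√3005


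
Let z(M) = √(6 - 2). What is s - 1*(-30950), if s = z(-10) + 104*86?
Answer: 39896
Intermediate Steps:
z(M) = 2 (z(M) = √4 = 2)
s = 8946 (s = 2 + 104*86 = 2 + 8944 = 8946)
s - 1*(-30950) = 8946 - 1*(-30950) = 8946 + 30950 = 39896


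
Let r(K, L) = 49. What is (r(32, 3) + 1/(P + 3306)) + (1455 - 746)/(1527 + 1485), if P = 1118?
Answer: 164017235/3331272 ≈ 49.236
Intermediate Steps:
(r(32, 3) + 1/(P + 3306)) + (1455 - 746)/(1527 + 1485) = (49 + 1/(1118 + 3306)) + (1455 - 746)/(1527 + 1485) = (49 + 1/4424) + 709/3012 = (49 + 1/4424) + 709*(1/3012) = 216777/4424 + 709/3012 = 164017235/3331272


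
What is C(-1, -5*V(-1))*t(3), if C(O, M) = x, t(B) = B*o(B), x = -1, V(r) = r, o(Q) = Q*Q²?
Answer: -81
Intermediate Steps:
o(Q) = Q³
t(B) = B⁴ (t(B) = B*B³ = B⁴)
C(O, M) = -1
C(-1, -5*V(-1))*t(3) = -1*3⁴ = -1*81 = -81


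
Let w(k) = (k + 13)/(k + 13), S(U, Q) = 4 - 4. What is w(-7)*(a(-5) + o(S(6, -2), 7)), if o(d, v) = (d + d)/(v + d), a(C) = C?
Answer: -5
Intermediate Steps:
S(U, Q) = 0
w(k) = 1 (w(k) = (13 + k)/(13 + k) = 1)
o(d, v) = 2*d/(d + v) (o(d, v) = (2*d)/(d + v) = 2*d/(d + v))
w(-7)*(a(-5) + o(S(6, -2), 7)) = 1*(-5 + 2*0/(0 + 7)) = 1*(-5 + 2*0/7) = 1*(-5 + 2*0*(⅐)) = 1*(-5 + 0) = 1*(-5) = -5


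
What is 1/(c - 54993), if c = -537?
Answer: -1/55530 ≈ -1.8008e-5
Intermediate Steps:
1/(c - 54993) = 1/(-537 - 54993) = 1/(-55530) = -1/55530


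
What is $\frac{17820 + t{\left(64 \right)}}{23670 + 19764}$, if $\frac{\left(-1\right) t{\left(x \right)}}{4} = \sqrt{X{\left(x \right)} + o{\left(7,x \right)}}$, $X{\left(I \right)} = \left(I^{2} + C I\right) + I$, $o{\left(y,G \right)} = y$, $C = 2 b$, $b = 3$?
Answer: $\frac{990}{2413} - \frac{2 \sqrt{4551}}{21717} \approx 0.40407$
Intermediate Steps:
$C = 6$ ($C = 2 \cdot 3 = 6$)
$X{\left(I \right)} = I^{2} + 7 I$ ($X{\left(I \right)} = \left(I^{2} + 6 I\right) + I = I^{2} + 7 I$)
$t{\left(x \right)} = - 4 \sqrt{7 + x \left(7 + x\right)}$ ($t{\left(x \right)} = - 4 \sqrt{x \left(7 + x\right) + 7} = - 4 \sqrt{7 + x \left(7 + x\right)}$)
$\frac{17820 + t{\left(64 \right)}}{23670 + 19764} = \frac{17820 - 4 \sqrt{7 + 64 \left(7 + 64\right)}}{23670 + 19764} = \frac{17820 - 4 \sqrt{7 + 64 \cdot 71}}{43434} = \left(17820 - 4 \sqrt{7 + 4544}\right) \frac{1}{43434} = \left(17820 - 4 \sqrt{4551}\right) \frac{1}{43434} = \frac{990}{2413} - \frac{2 \sqrt{4551}}{21717}$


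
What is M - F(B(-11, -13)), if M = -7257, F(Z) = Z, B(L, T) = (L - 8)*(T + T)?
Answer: -7751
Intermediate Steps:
B(L, T) = 2*T*(-8 + L) (B(L, T) = (-8 + L)*(2*T) = 2*T*(-8 + L))
M - F(B(-11, -13)) = -7257 - 2*(-13)*(-8 - 11) = -7257 - 2*(-13)*(-19) = -7257 - 1*494 = -7257 - 494 = -7751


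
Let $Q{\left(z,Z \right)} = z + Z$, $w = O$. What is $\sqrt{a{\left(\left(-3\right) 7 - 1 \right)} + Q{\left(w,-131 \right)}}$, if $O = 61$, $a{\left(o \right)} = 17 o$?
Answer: $2 i \sqrt{111} \approx 21.071 i$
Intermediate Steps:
$w = 61$
$Q{\left(z,Z \right)} = Z + z$
$\sqrt{a{\left(\left(-3\right) 7 - 1 \right)} + Q{\left(w,-131 \right)}} = \sqrt{17 \left(\left(-3\right) 7 - 1\right) + \left(-131 + 61\right)} = \sqrt{17 \left(-21 - 1\right) - 70} = \sqrt{17 \left(-22\right) - 70} = \sqrt{-374 - 70} = \sqrt{-444} = 2 i \sqrt{111}$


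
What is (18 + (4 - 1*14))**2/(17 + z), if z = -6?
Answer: 64/11 ≈ 5.8182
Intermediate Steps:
(18 + (4 - 1*14))**2/(17 + z) = (18 + (4 - 1*14))**2/(17 - 6) = (18 + (4 - 14))**2/11 = (18 - 10)**2/11 = (1/11)*8**2 = (1/11)*64 = 64/11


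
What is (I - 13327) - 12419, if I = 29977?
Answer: 4231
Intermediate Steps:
(I - 13327) - 12419 = (29977 - 13327) - 12419 = 16650 - 12419 = 4231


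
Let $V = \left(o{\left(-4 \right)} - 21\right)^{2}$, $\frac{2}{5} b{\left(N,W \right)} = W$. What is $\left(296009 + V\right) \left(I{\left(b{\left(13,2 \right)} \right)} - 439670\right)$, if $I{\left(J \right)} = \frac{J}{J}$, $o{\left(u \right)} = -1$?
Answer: $-130358780817$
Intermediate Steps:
$b{\left(N,W \right)} = \frac{5 W}{2}$
$I{\left(J \right)} = 1$
$V = 484$ ($V = \left(-1 - 21\right)^{2} = \left(-22\right)^{2} = 484$)
$\left(296009 + V\right) \left(I{\left(b{\left(13,2 \right)} \right)} - 439670\right) = \left(296009 + 484\right) \left(1 - 439670\right) = 296493 \left(-439669\right) = -130358780817$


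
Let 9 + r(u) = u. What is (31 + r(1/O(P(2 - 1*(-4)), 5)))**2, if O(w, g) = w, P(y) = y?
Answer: 17689/36 ≈ 491.36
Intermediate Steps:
r(u) = -9 + u
(31 + r(1/O(P(2 - 1*(-4)), 5)))**2 = (31 + (-9 + 1/(2 - 1*(-4))))**2 = (31 + (-9 + 1/(2 + 4)))**2 = (31 + (-9 + 1/6))**2 = (31 - 53/6)**2 = (133/6)**2 = 17689/36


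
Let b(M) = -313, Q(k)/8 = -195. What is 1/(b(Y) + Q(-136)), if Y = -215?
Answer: -1/1873 ≈ -0.00053390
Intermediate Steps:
Q(k) = -1560 (Q(k) = 8*(-195) = -1560)
1/(b(Y) + Q(-136)) = 1/(-313 - 1560) = 1/(-1873) = -1/1873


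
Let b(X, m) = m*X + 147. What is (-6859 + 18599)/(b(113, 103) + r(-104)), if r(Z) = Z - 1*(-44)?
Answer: 5870/5863 ≈ 1.0012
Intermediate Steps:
r(Z) = 44 + Z (r(Z) = Z + 44 = 44 + Z)
b(X, m) = 147 + X*m (b(X, m) = X*m + 147 = 147 + X*m)
(-6859 + 18599)/(b(113, 103) + r(-104)) = (-6859 + 18599)/((147 + 113*103) + (44 - 104)) = 11740/((147 + 11639) - 60) = 11740/(11786 - 60) = 11740/11726 = 11740*(1/11726) = 5870/5863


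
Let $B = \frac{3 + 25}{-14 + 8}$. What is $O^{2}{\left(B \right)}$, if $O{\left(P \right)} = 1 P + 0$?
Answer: $\frac{196}{9} \approx 21.778$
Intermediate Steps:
$B = - \frac{14}{3}$ ($B = \frac{28}{-6} = 28 \left(- \frac{1}{6}\right) = - \frac{14}{3} \approx -4.6667$)
$O{\left(P \right)} = P$ ($O{\left(P \right)} = P + 0 = P$)
$O^{2}{\left(B \right)} = \left(- \frac{14}{3}\right)^{2} = \frac{196}{9}$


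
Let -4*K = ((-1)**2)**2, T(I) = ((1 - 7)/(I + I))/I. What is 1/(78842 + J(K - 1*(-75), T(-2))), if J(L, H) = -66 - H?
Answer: 4/315107 ≈ 1.2694e-5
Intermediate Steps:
T(I) = -3/I**2 (T(I) = (-6*1/(2*I))/I = (-3/I)/I = -3/I**2)
K = -1/4 (K = -((-1)**2)**2/4 = -1/4*1**2 = -1/4*1 = -1/4 ≈ -0.25000)
1/(78842 + J(K - 1*(-75), T(-2))) = 1/(78842 + (-66 - (-3)/(-2)**2)) = 1/(78842 + (-66 - (-3)/4)) = 1/(78842 + (-66 - 1*(-3/4))) = 1/(78842 + (-66 + 3/4)) = 1/(78842 - 261/4) = 1/(315107/4) = 4/315107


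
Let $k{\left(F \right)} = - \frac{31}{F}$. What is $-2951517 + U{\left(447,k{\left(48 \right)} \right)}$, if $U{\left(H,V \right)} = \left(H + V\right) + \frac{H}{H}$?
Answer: $- \frac{141651343}{48} \approx -2.9511 \cdot 10^{6}$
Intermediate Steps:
$U{\left(H,V \right)} = 1 + H + V$ ($U{\left(H,V \right)} = \left(H + V\right) + 1 = 1 + H + V$)
$-2951517 + U{\left(447,k{\left(48 \right)} \right)} = -2951517 + \left(1 + 447 - \frac{31}{48}\right) = -2951517 + \frac{21473}{48} = - \frac{141651343}{48}$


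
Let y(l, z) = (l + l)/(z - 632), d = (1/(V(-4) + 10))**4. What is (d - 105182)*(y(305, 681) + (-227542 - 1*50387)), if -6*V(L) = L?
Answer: 1501937390059571161/51380224 ≈ 2.9232e+10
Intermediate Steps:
V(L) = -L/6
d = 81/1048576 (d = (1/(-1/6*(-4) + 10))**4 = (1/(2/3 + 10))**4 = (1/(32/3))**4 = (3/32)**4 = 81/1048576 ≈ 7.7248e-5)
y(l, z) = 2*l/(-632 + z) (y(l, z) = (2*l)/(-632 + z) = 2*l/(-632 + z))
(d - 105182)*(y(305, 681) + (-227542 - 1*50387)) = (81/1048576 - 105182)*(2*305/(-632 + 681) + (-227542 - 1*50387)) = -110291320751*(2*305/49 + (-227542 - 50387))/1048576 = -110291320751*(2*305*(1/49) - 277929)/1048576 = -110291320751*(610/49 - 277929)/1048576 = -110291320751/1048576*(-13617911/49) = 1501937390059571161/51380224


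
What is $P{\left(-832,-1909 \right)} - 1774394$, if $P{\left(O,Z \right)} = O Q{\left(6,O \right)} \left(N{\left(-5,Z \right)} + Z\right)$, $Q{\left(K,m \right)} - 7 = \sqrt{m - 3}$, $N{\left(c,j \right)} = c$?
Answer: $9372742 + 1592448 i \sqrt{835} \approx 9.3727 \cdot 10^{6} + 4.6016 \cdot 10^{7} i$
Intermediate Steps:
$Q{\left(K,m \right)} = 7 + \sqrt{-3 + m}$ ($Q{\left(K,m \right)} = 7 + \sqrt{m - 3} = 7 + \sqrt{-3 + m}$)
$P{\left(O,Z \right)} = O \left(-5 + Z\right) \left(7 + \sqrt{-3 + O}\right)$ ($P{\left(O,Z \right)} = O \left(7 + \sqrt{-3 + O}\right) \left(-5 + Z\right) = O \left(-5 + Z\right) \left(7 + \sqrt{-3 + O}\right)$)
$P{\left(-832,-1909 \right)} - 1774394 = - 832 \left(-5 - 1909\right) \left(7 + \sqrt{-3 - 832}\right) - 1774394 = \left(-832\right) \left(-1914\right) \left(7 + \sqrt{-835}\right) - 1774394 = \left(-832\right) \left(-1914\right) \left(7 + i \sqrt{835}\right) - 1774394 = \left(11147136 + 1592448 i \sqrt{835}\right) - 1774394 = 9372742 + 1592448 i \sqrt{835}$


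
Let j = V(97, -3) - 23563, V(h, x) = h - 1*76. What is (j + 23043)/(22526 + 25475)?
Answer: -499/48001 ≈ -0.010396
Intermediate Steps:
V(h, x) = -76 + h (V(h, x) = h - 76 = -76 + h)
j = -23542 (j = (-76 + 97) - 23563 = 21 - 23563 = -23542)
(j + 23043)/(22526 + 25475) = (-23542 + 23043)/(22526 + 25475) = -499/48001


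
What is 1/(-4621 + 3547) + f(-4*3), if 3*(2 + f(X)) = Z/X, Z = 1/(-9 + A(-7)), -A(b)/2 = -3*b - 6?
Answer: -502687/251316 ≈ -2.0002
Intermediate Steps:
A(b) = 12 + 6*b (A(b) = -2*(-3*b - 6) = -2*(-6 - 3*b) = 12 + 6*b)
Z = -1/39 (Z = 1/(-9 + (12 + 6*(-7))) = 1/(-9 + (12 - 42)) = 1/(-9 - 30) = 1/(-39) = -1/39 ≈ -0.025641)
f(X) = -2 - 1/(117*X) (f(X) = -2 + (-1/(39*X))/3 = -2 - 1/(117*X))
1/(-4621 + 3547) + f(-4*3) = 1/(-4621 + 3547) + (-2 - 1/(117*((-4*3)))) = 1/(-1074) + (-2 - 1/117/(-12)) = -1/1074 + (-2 - 1/117*(-1/12)) = -1/1074 + (-2 + 1/1404) = -1/1074 - 2807/1404 = -502687/251316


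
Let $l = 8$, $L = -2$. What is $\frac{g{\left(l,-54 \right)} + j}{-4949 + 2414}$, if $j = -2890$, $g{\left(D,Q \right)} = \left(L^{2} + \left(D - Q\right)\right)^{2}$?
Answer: $- \frac{1466}{2535} \approx -0.5783$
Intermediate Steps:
$g{\left(D,Q \right)} = \left(4 + D - Q\right)^{2}$ ($g{\left(D,Q \right)} = \left(\left(-2\right)^{2} + \left(D - Q\right)\right)^{2} = \left(4 + \left(D - Q\right)\right)^{2} = \left(4 + D - Q\right)^{2}$)
$\frac{g{\left(l,-54 \right)} + j}{-4949 + 2414} = \frac{\left(4 + 8 - -54\right)^{2} - 2890}{-4949 + 2414} = \frac{\left(4 + 8 + 54\right)^{2} - 2890}{-2535} = \left(66^{2} - 2890\right) \left(- \frac{1}{2535}\right) = \left(4356 - 2890\right) \left(- \frac{1}{2535}\right) = 1466 \left(- \frac{1}{2535}\right) = - \frac{1466}{2535}$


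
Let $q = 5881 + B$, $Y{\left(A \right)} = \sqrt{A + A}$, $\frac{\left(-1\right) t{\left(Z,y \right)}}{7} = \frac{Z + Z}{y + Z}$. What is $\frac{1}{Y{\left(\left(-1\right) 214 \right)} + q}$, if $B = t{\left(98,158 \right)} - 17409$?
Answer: $- \frac{47240640}{544845031313} - \frac{8192 i \sqrt{107}}{544845031313} \approx -8.6705 \cdot 10^{-5} - 1.5553 \cdot 10^{-7} i$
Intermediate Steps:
$t{\left(Z,y \right)} = - \frac{14 Z}{Z + y}$ ($t{\left(Z,y \right)} = - 7 \frac{Z + Z}{y + Z} = - 7 \frac{2 Z}{Z + y} = - \frac{14 Z}{Z + y}$)
$Y{\left(A \right)} = \sqrt{2} \sqrt{A}$ ($Y{\left(A \right)} = \sqrt{2 A} = \sqrt{2} \sqrt{A}$)
$B = - \frac{1114519}{64}$ ($B = \left(-14\right) 98 \frac{1}{98 + 158} - 17409 = \left(-14\right) 98 \cdot \frac{1}{256} - 17409 = - \frac{343}{64} - 17409 = - \frac{1114519}{64} \approx -17414.0$)
$q = - \frac{738135}{64}$ ($q = 5881 - \frac{1114519}{64} = - \frac{738135}{64} \approx -11533.0$)
$\frac{1}{Y{\left(\left(-1\right) 214 \right)} + q} = \frac{1}{\sqrt{2} \sqrt{\left(-1\right) 214} - \frac{738135}{64}} = \frac{1}{\sqrt{2} \sqrt{-214} - \frac{738135}{64}} = \frac{1}{\sqrt{2} i \sqrt{214} - \frac{738135}{64}} = \frac{1}{2 i \sqrt{107} - \frac{738135}{64}} = \frac{1}{- \frac{738135}{64} + 2 i \sqrt{107}}$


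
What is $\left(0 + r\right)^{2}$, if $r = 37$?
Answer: $1369$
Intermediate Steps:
$\left(0 + r\right)^{2} = \left(0 + 37\right)^{2} = 37^{2} = 1369$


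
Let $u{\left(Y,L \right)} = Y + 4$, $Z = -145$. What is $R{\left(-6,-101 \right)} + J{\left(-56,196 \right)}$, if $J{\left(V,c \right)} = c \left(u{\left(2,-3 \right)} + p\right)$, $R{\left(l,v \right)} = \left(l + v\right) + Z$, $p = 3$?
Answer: $1512$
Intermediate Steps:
$u{\left(Y,L \right)} = 4 + Y$
$R{\left(l,v \right)} = -145 + l + v$ ($R{\left(l,v \right)} = \left(l + v\right) - 145 = -145 + l + v$)
$J{\left(V,c \right)} = 9 c$ ($J{\left(V,c \right)} = c \left(\left(4 + 2\right) + 3\right) = c \left(6 + 3\right) = c 9 = 9 c$)
$R{\left(-6,-101 \right)} + J{\left(-56,196 \right)} = \left(-145 - 6 - 101\right) + 9 \cdot 196 = -252 + 1764 = 1512$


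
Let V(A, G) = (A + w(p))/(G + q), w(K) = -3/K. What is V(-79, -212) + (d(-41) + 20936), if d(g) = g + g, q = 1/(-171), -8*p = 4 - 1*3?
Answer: 756029467/36253 ≈ 20854.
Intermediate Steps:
p = -⅛ (p = -(4 - 1*3)/8 = -(4 - 3)/8 = -⅛*1 = -⅛ ≈ -0.12500)
q = -1/171 ≈ -0.0058480
d(g) = 2*g
V(A, G) = (24 + A)/(-1/171 + G) (V(A, G) = (A - 3/(-⅛))/(G - 1/171) = (A - 3*(-8))/(-1/171 + G) = (A + 24)/(-1/171 + G) = (24 + A)/(-1/171 + G))
V(-79, -212) + (d(-41) + 20936) = 171*(24 - 79)/(-1 + 171*(-212)) + (2*(-41) + 20936) = 171*(-55)/(-1 - 36252) + (-82 + 20936) = 171*(-55)/(-36253) + 20854 = 171*(-1/36253)*(-55) + 20854 = 9405/36253 + 20854 = 756029467/36253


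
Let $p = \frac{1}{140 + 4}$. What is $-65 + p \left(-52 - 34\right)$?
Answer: $- \frac{4723}{72} \approx -65.597$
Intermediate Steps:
$p = \frac{1}{144} \approx 0.0069444$
$-65 + p \left(-52 - 34\right) = -65 + \frac{-52 - 34}{144} = -65 + \frac{1}{144} \left(-86\right) = -65 - \frac{43}{72} = - \frac{4723}{72}$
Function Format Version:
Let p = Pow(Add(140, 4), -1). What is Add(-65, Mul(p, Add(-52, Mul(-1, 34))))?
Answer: Rational(-4723, 72) ≈ -65.597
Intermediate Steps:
p = Rational(1, 144) (p = Pow(144, -1) = Rational(1, 144) ≈ 0.0069444)
Add(-65, Mul(p, Add(-52, Mul(-1, 34)))) = Add(-65, Mul(Rational(1, 144), Add(-52, Mul(-1, 34)))) = Add(-65, Mul(Rational(1, 144), Add(-52, -34))) = Add(-65, Mul(Rational(1, 144), -86)) = Add(-65, Rational(-43, 72)) = Rational(-4723, 72)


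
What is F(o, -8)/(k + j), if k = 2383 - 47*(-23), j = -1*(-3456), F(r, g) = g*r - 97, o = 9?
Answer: -169/6920 ≈ -0.024422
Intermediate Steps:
F(r, g) = -97 + g*r
j = 3456
k = 3464 (k = 2383 + 1081 = 3464)
F(o, -8)/(k + j) = (-97 - 8*9)/(3464 + 3456) = (-97 - 72)/6920 = -169*1/6920 = -169/6920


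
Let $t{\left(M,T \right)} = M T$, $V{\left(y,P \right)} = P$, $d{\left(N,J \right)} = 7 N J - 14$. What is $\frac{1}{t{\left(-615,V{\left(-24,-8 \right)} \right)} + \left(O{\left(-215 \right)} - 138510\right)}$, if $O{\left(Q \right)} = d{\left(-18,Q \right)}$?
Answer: $- \frac{1}{106514} \approx -9.3884 \cdot 10^{-6}$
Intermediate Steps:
$d{\left(N,J \right)} = -14 + 7 J N$ ($d{\left(N,J \right)} = 7 J N - 14 = -14 + 7 J N$)
$O{\left(Q \right)} = -14 - 126 Q$ ($O{\left(Q \right)} = -14 + 7 Q \left(-18\right) = -14 - 126 Q$)
$\frac{1}{t{\left(-615,V{\left(-24,-8 \right)} \right)} + \left(O{\left(-215 \right)} - 138510\right)} = \frac{1}{\left(-615\right) \left(-8\right) - 111434} = \frac{1}{4920 + \left(\left(-14 + 27090\right) - 138510\right)} = \frac{1}{4920 + \left(27076 - 138510\right)} = \frac{1}{4920 - 111434} = \frac{1}{-106514} = - \frac{1}{106514}$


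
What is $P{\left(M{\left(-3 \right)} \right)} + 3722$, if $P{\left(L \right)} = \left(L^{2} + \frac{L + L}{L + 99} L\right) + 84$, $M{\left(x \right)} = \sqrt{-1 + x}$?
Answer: $\frac{37277818}{9805} + \frac{16 i}{9805} \approx 3801.9 + 0.0016318 i$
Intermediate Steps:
$P{\left(L \right)} = 84 + L^{2} + \frac{2 L^{2}}{99 + L}$ ($P{\left(L \right)} = \left(L^{2} + \frac{2 L}{99 + L} L\right) + 84 = \left(L^{2} + \frac{2 L^{2}}{99 + L}\right) + 84 = 84 + L^{2} + \frac{2 L^{2}}{99 + L}$)
$P{\left(M{\left(-3 \right)} \right)} + 3722 = \frac{8316 + \left(\sqrt{-1 - 3}\right)^{3} + 84 \sqrt{-1 - 3} + 101 \left(\sqrt{-1 - 3}\right)^{2}}{99 + \sqrt{-1 - 3}} + 3722 = \frac{8316 + \left(\sqrt{-4}\right)^{3} + 84 \sqrt{-4} + 101 \left(\sqrt{-4}\right)^{2}}{99 + \sqrt{-4}} + 3722 = \frac{8316 + \left(2 i\right)^{3} + 84 \cdot 2 i + 101 \left(2 i\right)^{2}}{99 + 2 i} + 3722 = \frac{99 - 2 i}{9805} \left(8316 - 8 i + 168 i + 101 \left(-4\right)\right) + 3722 = \frac{99 - 2 i}{9805} \left(8316 - 8 i + 168 i - 404\right) + 3722 = \frac{99 - 2 i}{9805} \left(7912 + 160 i\right) + 3722 = \frac{\left(99 - 2 i\right) \left(7912 + 160 i\right)}{9805} + 3722 = 3722 + \frac{\left(99 - 2 i\right) \left(7912 + 160 i\right)}{9805}$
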